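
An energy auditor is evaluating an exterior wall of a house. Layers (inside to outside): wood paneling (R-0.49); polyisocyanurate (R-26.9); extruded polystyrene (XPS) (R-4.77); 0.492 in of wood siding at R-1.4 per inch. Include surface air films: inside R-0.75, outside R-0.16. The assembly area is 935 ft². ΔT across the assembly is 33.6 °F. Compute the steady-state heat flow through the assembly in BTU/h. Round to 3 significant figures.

0.492 × 1.4 = 0.6888
R_total = 0.75 + 0.49 + 26.9 + 4.77 + 0.6888 + 0.16 = 33.76 ft²·°F·h/BTU
Q = A·ΔT/R = 935 × 33.6 / 33.76 = 930.6 BTU/h

931 BTU/h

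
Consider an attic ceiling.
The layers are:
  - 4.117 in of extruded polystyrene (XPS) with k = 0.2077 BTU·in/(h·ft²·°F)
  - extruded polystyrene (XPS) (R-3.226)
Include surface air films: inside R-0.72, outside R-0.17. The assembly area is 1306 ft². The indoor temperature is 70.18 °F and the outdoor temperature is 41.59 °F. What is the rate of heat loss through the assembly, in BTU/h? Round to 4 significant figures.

4.117/0.2077 = 19.822
R_total = 0.72 + 19.822 + 3.226 + 0.17 = 23.938 ft²·°F·h/BTU
Q = A·ΔT/R = 1306 × (70.18 − 41.59) / 23.938 = 1559.8 BTU/h

1560 BTU/h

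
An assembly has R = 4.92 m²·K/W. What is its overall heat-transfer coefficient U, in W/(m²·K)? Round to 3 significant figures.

U = 1/R = 1/4.92 = 0.2033

0.203 W/(m²·K)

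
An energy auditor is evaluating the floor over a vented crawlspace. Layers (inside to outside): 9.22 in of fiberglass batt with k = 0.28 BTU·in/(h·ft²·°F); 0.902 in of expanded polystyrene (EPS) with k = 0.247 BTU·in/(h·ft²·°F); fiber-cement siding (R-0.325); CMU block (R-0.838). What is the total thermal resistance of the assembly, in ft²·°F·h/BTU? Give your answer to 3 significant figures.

37.7 ft²·°F·h/BTU

9.22/0.28 = 32.93
0.902/0.247 = 3.652
R_total = 32.93 + 3.652 + 0.325 + 0.838 = 37.74 ft²·°F·h/BTU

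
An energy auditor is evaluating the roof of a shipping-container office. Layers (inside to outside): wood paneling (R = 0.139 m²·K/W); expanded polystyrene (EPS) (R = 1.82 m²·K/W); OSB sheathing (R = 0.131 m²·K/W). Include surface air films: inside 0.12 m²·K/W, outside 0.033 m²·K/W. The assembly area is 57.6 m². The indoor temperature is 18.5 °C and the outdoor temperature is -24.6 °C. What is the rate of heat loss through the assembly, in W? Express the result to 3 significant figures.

1110 W

R_total = 0.12 + 0.139 + 1.82 + 0.131 + 0.033 = 2.243 m²·K/W
Q = A·ΔT/R = 57.6 × (18.5 − (-24.6)) / 2.243 = 1107 W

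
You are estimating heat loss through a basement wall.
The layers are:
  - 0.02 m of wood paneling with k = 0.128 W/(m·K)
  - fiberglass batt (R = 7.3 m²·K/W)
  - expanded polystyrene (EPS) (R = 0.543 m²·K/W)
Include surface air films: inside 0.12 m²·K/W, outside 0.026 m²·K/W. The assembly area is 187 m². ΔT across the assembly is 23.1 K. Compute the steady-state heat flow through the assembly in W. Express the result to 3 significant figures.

0.02/0.128 = 0.1562
R_total = 0.12 + 0.1562 + 7.3 + 0.543 + 0.026 = 8.145 m²·K/W
Q = A·ΔT/R = 187 × 23.1 / 8.145 = 530.3 W

530 W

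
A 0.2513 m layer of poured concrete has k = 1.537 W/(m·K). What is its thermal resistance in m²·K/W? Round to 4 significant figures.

R = L/k = 0.2513/1.537 = 0.1635 m²·K/W

0.1635 m²·K/W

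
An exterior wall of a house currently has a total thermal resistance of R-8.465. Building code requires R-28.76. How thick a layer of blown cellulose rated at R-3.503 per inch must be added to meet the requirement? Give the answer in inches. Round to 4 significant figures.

5.794 in

ΔR = 28.76 − 8.465 = 20.295 ft²·°F·h/BTU
L = ΔR / (R/in) = 20.295/3.503 = 5.7936 in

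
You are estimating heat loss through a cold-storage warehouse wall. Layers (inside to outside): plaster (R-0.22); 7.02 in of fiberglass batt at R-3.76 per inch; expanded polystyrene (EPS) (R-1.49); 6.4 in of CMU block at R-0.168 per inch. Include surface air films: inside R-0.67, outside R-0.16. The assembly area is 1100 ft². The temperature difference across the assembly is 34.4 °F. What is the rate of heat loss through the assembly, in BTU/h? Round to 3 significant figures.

7.02 × 3.76 = 26.4
6.4 × 0.168 = 1.075
R_total = 0.67 + 0.22 + 26.4 + 1.49 + 1.075 + 0.16 = 30.01 ft²·°F·h/BTU
Q = A·ΔT/R = 1100 × 34.4 / 30.01 = 1261 BTU/h

1260 BTU/h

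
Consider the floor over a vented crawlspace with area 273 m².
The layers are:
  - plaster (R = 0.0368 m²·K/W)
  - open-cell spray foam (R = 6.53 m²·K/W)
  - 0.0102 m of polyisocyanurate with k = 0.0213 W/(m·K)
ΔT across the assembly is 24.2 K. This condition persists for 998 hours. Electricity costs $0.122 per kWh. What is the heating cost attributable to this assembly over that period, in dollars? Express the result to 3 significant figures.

0.0102/0.0213 = 0.4789
R_total = 0.0368 + 6.53 + 0.4789 = 7.046 m²·K/W
Q = 273 × 24.2 / 7.046 = 937.7 W
E = 937.7 W × 998 h / 1000 = 935.8 kWh
Cost = 935.8 × 0.122 = $114.2

114 dollars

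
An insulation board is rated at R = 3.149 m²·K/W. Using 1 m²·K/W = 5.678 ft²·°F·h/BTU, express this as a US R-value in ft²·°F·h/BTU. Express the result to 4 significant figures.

17.88 ft²·°F·h/BTU

R_US = 3.149 × 5.678 = 17.88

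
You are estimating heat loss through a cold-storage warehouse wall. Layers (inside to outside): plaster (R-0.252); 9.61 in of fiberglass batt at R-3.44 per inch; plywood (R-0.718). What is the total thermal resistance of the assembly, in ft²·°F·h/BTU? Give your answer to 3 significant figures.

34.0 ft²·°F·h/BTU

9.61 × 3.44 = 33.06
R_total = 0.252 + 33.06 + 0.718 = 34.03 ft²·°F·h/BTU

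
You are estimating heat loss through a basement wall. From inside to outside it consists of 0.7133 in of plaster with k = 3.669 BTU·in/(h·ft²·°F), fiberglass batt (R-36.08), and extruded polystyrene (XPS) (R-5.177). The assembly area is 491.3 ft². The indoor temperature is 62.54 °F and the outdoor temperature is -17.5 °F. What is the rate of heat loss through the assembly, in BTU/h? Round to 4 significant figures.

0.7133/3.669 = 0.19441
R_total = 0.19441 + 36.08 + 5.177 = 41.451 ft²·°F·h/BTU
Q = A·ΔT/R = 491.3 × (62.54 − (-17.5)) / 41.451 = 948.67 BTU/h

948.7 BTU/h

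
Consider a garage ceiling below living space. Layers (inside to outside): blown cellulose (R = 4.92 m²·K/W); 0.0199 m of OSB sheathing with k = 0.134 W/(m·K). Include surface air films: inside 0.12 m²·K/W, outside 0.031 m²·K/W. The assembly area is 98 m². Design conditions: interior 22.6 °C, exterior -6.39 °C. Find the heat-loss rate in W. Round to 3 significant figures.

544 W

0.0199/0.134 = 0.1485
R_total = 0.12 + 4.92 + 0.1485 + 0.031 = 5.22 m²·K/W
Q = A·ΔT/R = 98 × (22.6 − (-6.39)) / 5.22 = 544.3 W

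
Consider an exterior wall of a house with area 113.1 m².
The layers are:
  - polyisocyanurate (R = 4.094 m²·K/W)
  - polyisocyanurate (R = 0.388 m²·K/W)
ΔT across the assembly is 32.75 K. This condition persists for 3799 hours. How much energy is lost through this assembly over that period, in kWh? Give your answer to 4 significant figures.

R_total = 4.094 + 0.388 = 4.482 m²·K/W
Q = 113.1 × 32.75 / 4.482 = 826.42 W
E = 826.42 W × 3799 h / 1000 = 3139.6 kWh

3140 kWh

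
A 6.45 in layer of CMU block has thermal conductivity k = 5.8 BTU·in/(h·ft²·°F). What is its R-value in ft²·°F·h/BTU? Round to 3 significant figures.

R = L/k = 6.45/5.8 = 1.112 ft²·°F·h/BTU

1.11 ft²·°F·h/BTU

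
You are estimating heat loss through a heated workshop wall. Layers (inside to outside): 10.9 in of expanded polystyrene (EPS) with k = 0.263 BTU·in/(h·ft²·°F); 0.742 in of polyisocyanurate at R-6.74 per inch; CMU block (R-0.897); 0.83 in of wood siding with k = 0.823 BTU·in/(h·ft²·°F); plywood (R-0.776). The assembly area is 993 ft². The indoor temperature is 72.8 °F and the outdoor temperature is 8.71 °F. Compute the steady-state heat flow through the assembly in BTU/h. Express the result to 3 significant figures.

1300 BTU/h

10.9/0.263 = 41.44
0.742 × 6.74 = 5.001
0.83/0.823 = 1.009
R_total = 41.44 + 5.001 + 0.897 + 1.009 + 0.776 = 49.13 ft²·°F·h/BTU
Q = A·ΔT/R = 993 × (72.8 − 8.71) / 49.13 = 1295 BTU/h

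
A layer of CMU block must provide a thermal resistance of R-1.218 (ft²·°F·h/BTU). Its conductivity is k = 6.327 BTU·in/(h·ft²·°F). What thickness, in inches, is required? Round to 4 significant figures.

L = R × k = 1.218 × 6.327 = 7.7063 in

7.706 in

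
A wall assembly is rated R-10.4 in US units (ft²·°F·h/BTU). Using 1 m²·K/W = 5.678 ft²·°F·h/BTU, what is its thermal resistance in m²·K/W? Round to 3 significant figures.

1.83 m²·K/W

R_SI = 10.4/5.678 = 1.832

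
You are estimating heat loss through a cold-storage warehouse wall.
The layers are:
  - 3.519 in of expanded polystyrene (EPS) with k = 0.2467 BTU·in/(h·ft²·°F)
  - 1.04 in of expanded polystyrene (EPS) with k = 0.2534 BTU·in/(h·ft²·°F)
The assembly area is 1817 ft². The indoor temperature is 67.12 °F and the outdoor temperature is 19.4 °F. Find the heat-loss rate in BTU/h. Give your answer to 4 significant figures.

4720 BTU/h

3.519/0.2467 = 14.264
1.04/0.2534 = 4.1042
R_total = 14.264 + 4.1042 = 18.368 ft²·°F·h/BTU
Q = A·ΔT/R = 1817 × (67.12 − 19.4) / 18.368 = 4720.4 BTU/h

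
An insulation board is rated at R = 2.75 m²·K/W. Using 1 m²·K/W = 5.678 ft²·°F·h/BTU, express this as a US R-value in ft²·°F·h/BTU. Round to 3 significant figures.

R_US = 2.75 × 5.678 = 15.61

15.6 ft²·°F·h/BTU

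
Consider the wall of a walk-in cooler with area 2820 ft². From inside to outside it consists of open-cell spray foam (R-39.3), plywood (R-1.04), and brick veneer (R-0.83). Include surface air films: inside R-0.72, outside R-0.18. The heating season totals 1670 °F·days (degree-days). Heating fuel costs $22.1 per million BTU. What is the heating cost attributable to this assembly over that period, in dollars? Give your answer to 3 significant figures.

59.4 dollars

R_total = 0.72 + 39.3 + 1.04 + 0.83 + 0.18 = 42.07 ft²·°F·h/BTU
E = A × HDD × 24 / R = 2820 × 1670 × 24 / 42.07 = 2687000 BTU
Cost = 2687000/10⁶ × 22.1 = $59.37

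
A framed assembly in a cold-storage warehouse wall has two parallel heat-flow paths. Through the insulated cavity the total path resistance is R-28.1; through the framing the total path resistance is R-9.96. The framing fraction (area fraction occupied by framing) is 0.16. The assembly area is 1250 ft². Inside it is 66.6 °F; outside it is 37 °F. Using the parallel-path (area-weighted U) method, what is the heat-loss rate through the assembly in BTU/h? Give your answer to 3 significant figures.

1700 BTU/h

U_eff = 0.84/28.1 + 0.16/9.96 = 0.02989 + 0.01606 = 0.04596
R_eff = 1/U_eff = 21.76 ft²·°F·h/BTU
Q = 1250 × (66.6 − 37) / 21.76 = 1700 BTU/h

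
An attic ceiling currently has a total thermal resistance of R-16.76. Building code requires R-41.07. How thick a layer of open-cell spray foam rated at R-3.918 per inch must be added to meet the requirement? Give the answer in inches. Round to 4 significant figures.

ΔR = 41.07 − 16.76 = 24.31 ft²·°F·h/BTU
L = ΔR / (R/in) = 24.31/3.918 = 6.2047 in

6.205 in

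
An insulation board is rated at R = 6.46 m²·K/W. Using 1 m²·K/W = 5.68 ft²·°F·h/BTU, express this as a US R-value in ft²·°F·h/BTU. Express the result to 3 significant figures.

36.7 ft²·°F·h/BTU

R_US = 6.46 × 5.68 = 36.69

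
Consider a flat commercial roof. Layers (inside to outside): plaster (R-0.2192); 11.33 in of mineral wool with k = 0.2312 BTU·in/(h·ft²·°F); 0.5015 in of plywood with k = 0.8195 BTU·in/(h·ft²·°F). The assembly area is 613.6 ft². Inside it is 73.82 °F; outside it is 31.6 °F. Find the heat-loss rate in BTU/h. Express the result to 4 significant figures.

519.8 BTU/h

11.33/0.2312 = 49.005
0.5015/0.8195 = 0.61196
R_total = 0.2192 + 49.005 + 0.61196 = 49.836 ft²·°F·h/BTU
Q = A·ΔT/R = 613.6 × (73.82 − 31.6) / 49.836 = 519.83 BTU/h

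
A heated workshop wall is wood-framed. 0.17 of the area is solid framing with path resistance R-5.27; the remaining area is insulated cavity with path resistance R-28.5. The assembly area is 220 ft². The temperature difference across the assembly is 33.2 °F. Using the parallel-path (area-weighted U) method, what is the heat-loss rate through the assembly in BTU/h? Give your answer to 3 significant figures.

448 BTU/h

U_eff = 0.83/28.5 + 0.17/5.27 = 0.02912 + 0.03226 = 0.06138
R_eff = 1/U_eff = 16.29 ft²·°F·h/BTU
Q = 220 × 33.2 / 16.29 = 448.3 BTU/h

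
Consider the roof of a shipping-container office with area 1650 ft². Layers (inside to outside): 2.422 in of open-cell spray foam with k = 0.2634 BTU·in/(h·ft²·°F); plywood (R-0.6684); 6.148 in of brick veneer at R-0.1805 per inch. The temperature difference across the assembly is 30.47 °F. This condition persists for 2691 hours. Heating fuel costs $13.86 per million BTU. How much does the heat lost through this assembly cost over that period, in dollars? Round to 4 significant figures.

2.422/0.2634 = 9.1951
6.148 × 0.1805 = 1.1097
R_total = 9.1951 + 0.6684 + 1.1097 = 10.973 ft²·°F·h/BTU
Q = 1650 × 30.47 / 10.973 = 4581.6 BTU/h
E = 4581.6 × 2691 = 12329000 BTU
Cost = 12329000/10⁶ × 13.86 = $170.88

170.9 dollars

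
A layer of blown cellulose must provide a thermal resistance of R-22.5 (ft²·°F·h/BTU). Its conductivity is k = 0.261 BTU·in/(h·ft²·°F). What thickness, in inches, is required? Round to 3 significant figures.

L = R × k = 22.5 × 0.261 = 5.873 in

5.87 in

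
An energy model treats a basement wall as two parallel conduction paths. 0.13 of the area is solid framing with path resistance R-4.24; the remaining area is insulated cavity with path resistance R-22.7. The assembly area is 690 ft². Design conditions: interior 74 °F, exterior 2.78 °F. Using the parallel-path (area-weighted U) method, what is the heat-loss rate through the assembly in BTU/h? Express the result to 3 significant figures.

U_eff = 0.87/22.7 + 0.13/4.24 = 0.03833 + 0.03066 = 0.06899
R_eff = 1/U_eff = 14.5 ft²·°F·h/BTU
Q = 690 × (74 − 2.78) / 14.5 = 3390 BTU/h

3390 BTU/h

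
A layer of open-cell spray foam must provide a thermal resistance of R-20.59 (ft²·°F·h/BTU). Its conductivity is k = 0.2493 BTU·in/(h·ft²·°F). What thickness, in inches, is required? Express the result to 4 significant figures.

5.133 in

L = R × k = 20.59 × 0.2493 = 5.1331 in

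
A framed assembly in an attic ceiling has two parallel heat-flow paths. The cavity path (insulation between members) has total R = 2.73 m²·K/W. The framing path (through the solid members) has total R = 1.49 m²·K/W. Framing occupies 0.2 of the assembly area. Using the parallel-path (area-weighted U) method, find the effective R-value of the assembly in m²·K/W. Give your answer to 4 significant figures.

U_eff = 0.8/2.73 + 0.2/1.49 = 0.29304 + 0.13423 = 0.42727
R_eff = 1/U_eff = 2.3404 m²·K/W

2.340 m²·K/W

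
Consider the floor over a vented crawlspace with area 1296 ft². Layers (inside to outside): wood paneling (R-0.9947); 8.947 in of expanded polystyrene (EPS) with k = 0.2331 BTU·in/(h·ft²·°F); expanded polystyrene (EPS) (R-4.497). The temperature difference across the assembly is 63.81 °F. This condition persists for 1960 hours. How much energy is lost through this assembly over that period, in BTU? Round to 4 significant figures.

8.947/0.2331 = 38.383
R_total = 0.9947 + 38.383 + 4.497 = 43.874 ft²·°F·h/BTU
Q = 1296 × 63.81 / 43.874 = 1884.9 BTU/h
E = 1884.9 × 1960 = 3694400 BTU

3694000 BTU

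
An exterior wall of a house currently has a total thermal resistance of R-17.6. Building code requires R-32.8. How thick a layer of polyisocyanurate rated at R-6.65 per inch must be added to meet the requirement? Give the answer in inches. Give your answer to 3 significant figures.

ΔR = 32.8 − 17.6 = 15.2 ft²·°F·h/BTU
L = ΔR / (R/in) = 15.2/6.65 = 2.286 in

2.29 in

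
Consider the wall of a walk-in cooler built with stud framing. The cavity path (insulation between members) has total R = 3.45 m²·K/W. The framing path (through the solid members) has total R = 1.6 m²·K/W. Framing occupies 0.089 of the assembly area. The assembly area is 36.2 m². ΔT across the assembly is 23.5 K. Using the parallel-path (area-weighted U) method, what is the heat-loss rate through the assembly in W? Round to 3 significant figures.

272 W

U_eff = 0.911/3.45 + 0.089/1.6 = 0.2641 + 0.05562 = 0.3197
R_eff = 1/U_eff = 3.128 m²·K/W
Q = 36.2 × 23.5 / 3.128 = 272 W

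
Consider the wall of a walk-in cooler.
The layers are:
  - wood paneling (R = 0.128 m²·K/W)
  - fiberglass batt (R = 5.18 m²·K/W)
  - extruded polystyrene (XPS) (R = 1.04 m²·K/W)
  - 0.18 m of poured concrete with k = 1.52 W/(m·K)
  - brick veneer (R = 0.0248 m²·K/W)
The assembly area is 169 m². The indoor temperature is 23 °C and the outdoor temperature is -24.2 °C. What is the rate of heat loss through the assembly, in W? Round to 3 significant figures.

1230 W

0.18/1.52 = 0.1184
R_total = 0.128 + 5.18 + 1.04 + 0.1184 + 0.0248 = 6.491 m²·K/W
Q = A·ΔT/R = 169 × (23 − (-24.2)) / 6.491 = 1229 W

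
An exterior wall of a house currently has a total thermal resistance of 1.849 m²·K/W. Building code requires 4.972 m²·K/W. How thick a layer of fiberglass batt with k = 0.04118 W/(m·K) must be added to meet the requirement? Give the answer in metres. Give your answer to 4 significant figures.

ΔR = 4.972 − 1.849 = 3.123 m²·K/W
L = ΔR × k = 3.123 × 0.04118 = 0.12861 m

0.1286 m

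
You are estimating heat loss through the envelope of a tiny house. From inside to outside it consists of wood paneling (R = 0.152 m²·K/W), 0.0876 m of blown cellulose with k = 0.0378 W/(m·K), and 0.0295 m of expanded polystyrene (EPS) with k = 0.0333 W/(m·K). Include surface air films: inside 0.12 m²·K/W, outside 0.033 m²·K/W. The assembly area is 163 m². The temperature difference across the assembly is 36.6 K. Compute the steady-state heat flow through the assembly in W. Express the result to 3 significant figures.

1700 W

0.0876/0.0378 = 2.317
0.0295/0.0333 = 0.8859
R_total = 0.12 + 0.152 + 2.317 + 0.8859 + 0.033 = 3.508 m²·K/W
Q = A·ΔT/R = 163 × 36.6 / 3.508 = 1700 W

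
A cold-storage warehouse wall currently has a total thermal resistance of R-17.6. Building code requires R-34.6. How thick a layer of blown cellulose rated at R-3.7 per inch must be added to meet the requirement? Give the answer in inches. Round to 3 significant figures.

ΔR = 34.6 − 17.6 = 17 ft²·°F·h/BTU
L = ΔR / (R/in) = 17/3.7 = 4.595 in

4.59 in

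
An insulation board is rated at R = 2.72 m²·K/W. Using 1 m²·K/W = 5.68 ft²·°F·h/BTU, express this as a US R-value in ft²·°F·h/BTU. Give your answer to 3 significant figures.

15.4 ft²·°F·h/BTU

R_US = 2.72 × 5.68 = 15.45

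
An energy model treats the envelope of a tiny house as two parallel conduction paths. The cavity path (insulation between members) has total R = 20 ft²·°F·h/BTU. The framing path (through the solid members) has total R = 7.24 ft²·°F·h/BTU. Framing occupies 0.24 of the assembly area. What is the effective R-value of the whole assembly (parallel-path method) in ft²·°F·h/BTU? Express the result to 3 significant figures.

U_eff = 0.76/20 + 0.24/7.24 = 0.038 + 0.03315 = 0.07115
R_eff = 1/U_eff = 14.05 ft²·°F·h/BTU

14.1 ft²·°F·h/BTU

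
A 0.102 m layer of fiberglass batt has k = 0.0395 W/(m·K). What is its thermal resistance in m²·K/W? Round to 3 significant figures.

2.58 m²·K/W

R = L/k = 0.102/0.0395 = 2.582 m²·K/W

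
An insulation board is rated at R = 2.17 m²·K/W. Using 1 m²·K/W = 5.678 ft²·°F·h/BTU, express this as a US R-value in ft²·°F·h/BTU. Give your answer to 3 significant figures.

R_US = 2.17 × 5.678 = 12.32

12.3 ft²·°F·h/BTU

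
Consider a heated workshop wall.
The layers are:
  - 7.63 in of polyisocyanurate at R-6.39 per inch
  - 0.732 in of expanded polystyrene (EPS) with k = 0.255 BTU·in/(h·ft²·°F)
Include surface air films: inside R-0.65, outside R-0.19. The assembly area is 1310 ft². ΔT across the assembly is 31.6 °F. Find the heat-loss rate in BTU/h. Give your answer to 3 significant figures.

7.63 × 6.39 = 48.76
0.732/0.255 = 2.871
R_total = 0.65 + 48.76 + 2.871 + 0.19 = 52.47 ft²·°F·h/BTU
Q = A·ΔT/R = 1310 × 31.6 / 52.47 = 789 BTU/h

789 BTU/h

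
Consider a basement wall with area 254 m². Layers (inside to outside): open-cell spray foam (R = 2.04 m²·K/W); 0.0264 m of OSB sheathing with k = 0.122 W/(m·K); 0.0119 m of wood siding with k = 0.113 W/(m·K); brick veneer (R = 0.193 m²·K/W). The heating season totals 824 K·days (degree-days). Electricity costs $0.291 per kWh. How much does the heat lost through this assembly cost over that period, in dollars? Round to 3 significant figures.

572 dollars

0.0264/0.122 = 0.2164
0.0119/0.113 = 0.1053
R_total = 2.04 + 0.2164 + 0.1053 + 0.193 = 2.555 m²·K/W
E = A × HDD × 24 / R / 1000 = 254 × 824 × 24 / 2.555 / 1000 = 1966 kWh
Cost = 1966 × 0.291 = $572.2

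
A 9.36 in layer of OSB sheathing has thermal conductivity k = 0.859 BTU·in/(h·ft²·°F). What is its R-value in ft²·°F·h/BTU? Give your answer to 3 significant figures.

R = L/k = 9.36/0.859 = 10.9 ft²·°F·h/BTU

10.9 ft²·°F·h/BTU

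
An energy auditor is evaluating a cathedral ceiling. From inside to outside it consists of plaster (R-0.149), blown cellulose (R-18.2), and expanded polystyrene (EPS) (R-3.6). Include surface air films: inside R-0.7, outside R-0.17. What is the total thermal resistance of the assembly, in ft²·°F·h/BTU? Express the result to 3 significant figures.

22.8 ft²·°F·h/BTU

R_total = 0.7 + 0.149 + 18.2 + 3.6 + 0.17 = 22.82 ft²·°F·h/BTU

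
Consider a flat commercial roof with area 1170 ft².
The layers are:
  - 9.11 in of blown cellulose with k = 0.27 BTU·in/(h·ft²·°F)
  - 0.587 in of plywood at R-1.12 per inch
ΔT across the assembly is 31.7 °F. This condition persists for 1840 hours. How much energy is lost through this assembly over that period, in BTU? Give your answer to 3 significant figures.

1980000 BTU

9.11/0.27 = 33.74
0.587 × 1.12 = 0.6574
R_total = 33.74 + 0.6574 = 34.4 ft²·°F·h/BTU
Q = 1170 × 31.7 / 34.4 = 1078 BTU/h
E = 1078 × 1840 = 1984000 BTU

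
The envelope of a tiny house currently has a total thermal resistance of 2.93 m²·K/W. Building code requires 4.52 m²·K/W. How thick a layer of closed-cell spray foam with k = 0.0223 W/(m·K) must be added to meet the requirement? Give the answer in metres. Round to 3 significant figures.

0.0355 m

ΔR = 4.52 − 2.93 = 1.59 m²·K/W
L = ΔR × k = 1.59 × 0.0223 = 0.03546 m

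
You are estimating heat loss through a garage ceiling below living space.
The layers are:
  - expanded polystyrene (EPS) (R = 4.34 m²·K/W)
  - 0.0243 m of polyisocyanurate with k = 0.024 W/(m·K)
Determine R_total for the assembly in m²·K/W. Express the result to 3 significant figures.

5.35 m²·K/W

0.0243/0.024 = 1.012
R_total = 4.34 + 1.012 = 5.353 m²·K/W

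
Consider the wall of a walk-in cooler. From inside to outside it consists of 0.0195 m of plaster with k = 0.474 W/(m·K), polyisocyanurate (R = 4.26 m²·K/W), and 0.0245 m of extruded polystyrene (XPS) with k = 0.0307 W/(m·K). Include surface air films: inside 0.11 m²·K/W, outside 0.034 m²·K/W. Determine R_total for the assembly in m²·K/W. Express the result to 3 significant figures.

5.24 m²·K/W

0.0195/0.474 = 0.04114
0.0245/0.0307 = 0.798
R_total = 0.11 + 0.04114 + 4.26 + 0.798 + 0.034 = 5.243 m²·K/W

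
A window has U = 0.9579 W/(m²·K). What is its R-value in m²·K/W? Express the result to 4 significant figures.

R = 1/U = 1/0.9579 = 1.044

1.044 m²·K/W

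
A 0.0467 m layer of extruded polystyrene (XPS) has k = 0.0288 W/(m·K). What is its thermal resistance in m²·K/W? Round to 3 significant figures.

R = L/k = 0.0467/0.0288 = 1.622 m²·K/W

1.62 m²·K/W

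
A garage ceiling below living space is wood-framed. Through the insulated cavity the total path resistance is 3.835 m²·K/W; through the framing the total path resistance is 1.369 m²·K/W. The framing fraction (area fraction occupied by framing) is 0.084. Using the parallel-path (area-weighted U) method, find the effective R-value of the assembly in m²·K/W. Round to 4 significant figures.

U_eff = 0.916/3.835 + 0.084/1.369 = 0.23885 + 0.061359 = 0.30021
R_eff = 1/U_eff = 3.331 m²·K/W

3.331 m²·K/W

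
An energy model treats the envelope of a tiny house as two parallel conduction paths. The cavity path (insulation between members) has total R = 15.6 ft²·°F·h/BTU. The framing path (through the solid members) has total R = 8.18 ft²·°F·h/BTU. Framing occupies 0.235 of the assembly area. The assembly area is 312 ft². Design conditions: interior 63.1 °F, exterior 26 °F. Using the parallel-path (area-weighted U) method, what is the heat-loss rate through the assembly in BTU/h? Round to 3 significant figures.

U_eff = 0.765/15.6 + 0.235/8.18 = 0.04904 + 0.02873 = 0.07777
R_eff = 1/U_eff = 12.86 ft²·°F·h/BTU
Q = 312 × (63.1 − 26) / 12.86 = 900.2 BTU/h

900 BTU/h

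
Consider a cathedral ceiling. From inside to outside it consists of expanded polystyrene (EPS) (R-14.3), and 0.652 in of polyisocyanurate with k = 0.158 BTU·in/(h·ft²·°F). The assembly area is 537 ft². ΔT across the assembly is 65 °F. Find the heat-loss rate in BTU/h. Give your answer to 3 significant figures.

1890 BTU/h

0.652/0.158 = 4.127
R_total = 14.3 + 4.127 = 18.43 ft²·°F·h/BTU
Q = A·ΔT/R = 537 × 65 / 18.43 = 1894 BTU/h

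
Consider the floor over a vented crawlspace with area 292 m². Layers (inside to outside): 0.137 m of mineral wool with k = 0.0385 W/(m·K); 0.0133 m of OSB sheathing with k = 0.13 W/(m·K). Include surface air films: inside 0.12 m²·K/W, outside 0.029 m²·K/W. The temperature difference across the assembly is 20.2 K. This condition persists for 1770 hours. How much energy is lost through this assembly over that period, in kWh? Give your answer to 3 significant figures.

2740 kWh

0.137/0.0385 = 3.558
0.0133/0.13 = 0.1023
R_total = 0.12 + 3.558 + 0.1023 + 0.029 = 3.81 m²·K/W
Q = 292 × 20.2 / 3.81 = 1548 W
E = 1548 W × 1770 h / 1000 = 2740 kWh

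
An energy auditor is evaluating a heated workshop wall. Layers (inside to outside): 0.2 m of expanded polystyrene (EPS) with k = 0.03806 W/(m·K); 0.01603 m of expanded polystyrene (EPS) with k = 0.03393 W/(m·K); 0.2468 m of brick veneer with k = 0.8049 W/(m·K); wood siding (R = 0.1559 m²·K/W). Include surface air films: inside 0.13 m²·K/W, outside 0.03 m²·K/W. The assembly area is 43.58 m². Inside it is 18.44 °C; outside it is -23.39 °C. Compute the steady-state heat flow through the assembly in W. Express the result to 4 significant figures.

287.1 W

0.2/0.03806 = 5.2549
0.01603/0.03393 = 0.47244
0.2468/0.8049 = 0.30662
R_total = 0.13 + 5.2549 + 0.47244 + 0.30662 + 0.1559 + 0.03 = 6.3498 m²·K/W
Q = A·ΔT/R = 43.58 × (18.44 − (-23.39)) / 6.3498 = 287.09 W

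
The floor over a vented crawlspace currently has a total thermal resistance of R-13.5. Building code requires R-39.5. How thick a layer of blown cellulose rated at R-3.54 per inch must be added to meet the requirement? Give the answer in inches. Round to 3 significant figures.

7.34 in

ΔR = 39.5 − 13.5 = 26 ft²·°F·h/BTU
L = ΔR / (R/in) = 26/3.54 = 7.345 in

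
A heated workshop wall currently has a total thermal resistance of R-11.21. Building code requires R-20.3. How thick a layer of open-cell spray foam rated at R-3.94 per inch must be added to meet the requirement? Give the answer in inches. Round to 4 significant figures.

ΔR = 20.3 − 11.21 = 9.09 ft²·°F·h/BTU
L = ΔR / (R/in) = 9.09/3.94 = 2.3071 in

2.307 in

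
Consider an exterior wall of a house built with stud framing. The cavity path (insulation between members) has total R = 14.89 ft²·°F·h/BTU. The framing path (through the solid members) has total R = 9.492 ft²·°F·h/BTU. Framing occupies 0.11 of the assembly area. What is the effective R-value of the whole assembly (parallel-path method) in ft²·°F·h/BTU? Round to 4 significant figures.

14.01 ft²·°F·h/BTU

U_eff = 0.89/14.89 + 0.11/9.492 = 0.059772 + 0.011589 = 0.07136
R_eff = 1/U_eff = 14.013 ft²·°F·h/BTU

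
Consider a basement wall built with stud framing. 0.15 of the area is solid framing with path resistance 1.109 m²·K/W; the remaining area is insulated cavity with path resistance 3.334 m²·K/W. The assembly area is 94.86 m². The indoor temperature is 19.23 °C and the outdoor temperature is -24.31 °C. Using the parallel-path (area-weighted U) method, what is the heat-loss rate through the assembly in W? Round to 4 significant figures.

1612 W

U_eff = 0.85/3.334 + 0.15/1.109 = 0.25495 + 0.13526 = 0.39021
R_eff = 1/U_eff = 2.5627 m²·K/W
Q = 94.86 × (19.23 − (-24.31)) / 2.5627 = 1611.6 W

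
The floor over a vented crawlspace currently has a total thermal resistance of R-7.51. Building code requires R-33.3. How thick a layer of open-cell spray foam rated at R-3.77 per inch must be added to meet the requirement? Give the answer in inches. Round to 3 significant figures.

ΔR = 33.3 − 7.51 = 25.79 ft²·°F·h/BTU
L = ΔR / (R/in) = 25.79/3.77 = 6.841 in

6.84 in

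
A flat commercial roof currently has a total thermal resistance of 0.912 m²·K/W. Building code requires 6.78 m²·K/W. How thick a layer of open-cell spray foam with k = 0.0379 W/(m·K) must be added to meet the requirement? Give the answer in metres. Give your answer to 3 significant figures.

0.222 m

ΔR = 6.78 − 0.912 = 5.868 m²·K/W
L = ΔR × k = 5.868 × 0.0379 = 0.2224 m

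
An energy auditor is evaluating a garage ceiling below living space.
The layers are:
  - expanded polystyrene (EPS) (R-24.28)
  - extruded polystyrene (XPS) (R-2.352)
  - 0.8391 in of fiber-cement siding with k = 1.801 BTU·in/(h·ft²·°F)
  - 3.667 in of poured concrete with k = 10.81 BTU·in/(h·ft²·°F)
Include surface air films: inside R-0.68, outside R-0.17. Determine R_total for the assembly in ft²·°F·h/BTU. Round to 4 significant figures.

0.8391/1.801 = 0.46591
3.667/10.81 = 0.33922
R_total = 0.68 + 24.28 + 2.352 + 0.46591 + 0.33922 + 0.17 = 28.287 ft²·°F·h/BTU

28.29 ft²·°F·h/BTU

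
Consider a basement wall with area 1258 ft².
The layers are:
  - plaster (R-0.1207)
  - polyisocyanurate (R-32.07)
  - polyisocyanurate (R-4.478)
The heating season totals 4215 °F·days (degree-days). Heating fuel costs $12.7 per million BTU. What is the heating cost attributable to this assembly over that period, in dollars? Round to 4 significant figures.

R_total = 0.1207 + 32.07 + 4.478 = 36.669 ft²·°F·h/BTU
E = A × HDD × 24 / R = 1258 × 4215 × 24 / 36.669 = 3470500 BTU
Cost = 3470500/10⁶ × 12.7 = $44.076

44.08 dollars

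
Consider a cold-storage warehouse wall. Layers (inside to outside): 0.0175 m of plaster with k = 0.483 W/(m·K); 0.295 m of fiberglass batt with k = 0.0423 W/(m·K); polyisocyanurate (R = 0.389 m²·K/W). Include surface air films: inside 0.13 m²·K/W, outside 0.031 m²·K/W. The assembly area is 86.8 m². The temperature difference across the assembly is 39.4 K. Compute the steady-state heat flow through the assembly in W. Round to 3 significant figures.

0.0175/0.483 = 0.03623
0.295/0.0423 = 6.974
R_total = 0.13 + 0.03623 + 6.974 + 0.389 + 0.031 = 7.56 m²·K/W
Q = A·ΔT/R = 86.8 × 39.4 / 7.56 = 452.4 W

452 W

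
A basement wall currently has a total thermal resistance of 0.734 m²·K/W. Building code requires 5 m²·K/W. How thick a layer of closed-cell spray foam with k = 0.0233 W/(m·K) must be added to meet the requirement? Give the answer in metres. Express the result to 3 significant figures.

ΔR = 5 − 0.734 = 4.266 m²·K/W
L = ΔR × k = 4.266 × 0.0233 = 0.0994 m

0.0994 m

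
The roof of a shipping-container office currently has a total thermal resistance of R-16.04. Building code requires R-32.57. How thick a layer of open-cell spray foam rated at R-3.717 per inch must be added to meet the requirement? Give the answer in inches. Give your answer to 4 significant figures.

ΔR = 32.57 − 16.04 = 16.53 ft²·°F·h/BTU
L = ΔR / (R/in) = 16.53/3.717 = 4.4471 in

4.447 in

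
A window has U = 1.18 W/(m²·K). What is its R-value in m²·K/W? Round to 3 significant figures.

R = 1/U = 1/1.18 = 0.8475

0.847 m²·K/W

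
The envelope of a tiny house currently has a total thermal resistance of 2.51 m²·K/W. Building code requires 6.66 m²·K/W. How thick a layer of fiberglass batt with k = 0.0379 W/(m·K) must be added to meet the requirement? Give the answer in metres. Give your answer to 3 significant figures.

0.157 m

ΔR = 6.66 − 2.51 = 4.15 m²·K/W
L = ΔR × k = 4.15 × 0.0379 = 0.1573 m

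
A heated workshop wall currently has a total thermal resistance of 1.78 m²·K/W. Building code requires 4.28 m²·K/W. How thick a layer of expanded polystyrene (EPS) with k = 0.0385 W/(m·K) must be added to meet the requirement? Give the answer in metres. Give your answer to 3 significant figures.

0.0963 m

ΔR = 4.28 − 1.78 = 2.5 m²·K/W
L = ΔR × k = 2.5 × 0.0385 = 0.09625 m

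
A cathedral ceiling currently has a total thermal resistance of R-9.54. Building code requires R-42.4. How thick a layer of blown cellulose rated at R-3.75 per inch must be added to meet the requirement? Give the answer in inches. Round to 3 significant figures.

8.76 in

ΔR = 42.4 − 9.54 = 32.86 ft²·°F·h/BTU
L = ΔR / (R/in) = 32.86/3.75 = 8.763 in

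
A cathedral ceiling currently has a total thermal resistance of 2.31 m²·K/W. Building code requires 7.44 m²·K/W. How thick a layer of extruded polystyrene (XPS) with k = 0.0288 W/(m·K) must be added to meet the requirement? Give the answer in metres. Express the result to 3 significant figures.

0.148 m

ΔR = 7.44 − 2.31 = 5.13 m²·K/W
L = ΔR × k = 5.13 × 0.0288 = 0.1477 m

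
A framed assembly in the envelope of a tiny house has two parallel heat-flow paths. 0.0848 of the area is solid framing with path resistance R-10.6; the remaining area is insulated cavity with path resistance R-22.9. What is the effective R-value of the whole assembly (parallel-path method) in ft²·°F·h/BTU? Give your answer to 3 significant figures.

20.8 ft²·°F·h/BTU

U_eff = 0.9152/22.9 + 0.0848/10.6 = 0.03997 + 0.008 = 0.04797
R_eff = 1/U_eff = 20.85 ft²·°F·h/BTU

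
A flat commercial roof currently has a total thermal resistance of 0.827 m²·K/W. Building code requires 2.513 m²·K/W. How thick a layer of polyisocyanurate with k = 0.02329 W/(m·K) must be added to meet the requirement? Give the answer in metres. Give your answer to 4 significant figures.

ΔR = 2.513 − 0.827 = 1.686 m²·K/W
L = ΔR × k = 1.686 × 0.02329 = 0.039267 m

0.03927 m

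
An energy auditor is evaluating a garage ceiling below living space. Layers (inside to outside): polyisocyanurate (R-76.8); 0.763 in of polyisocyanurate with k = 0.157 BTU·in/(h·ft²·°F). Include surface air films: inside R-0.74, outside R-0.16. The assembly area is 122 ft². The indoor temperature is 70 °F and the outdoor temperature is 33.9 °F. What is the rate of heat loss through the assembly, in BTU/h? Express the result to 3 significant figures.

53.3 BTU/h

0.763/0.157 = 4.86
R_total = 0.74 + 76.8 + 4.86 + 0.16 = 82.56 ft²·°F·h/BTU
Q = A·ΔT/R = 122 × (70 − 33.9) / 82.56 = 53.35 BTU/h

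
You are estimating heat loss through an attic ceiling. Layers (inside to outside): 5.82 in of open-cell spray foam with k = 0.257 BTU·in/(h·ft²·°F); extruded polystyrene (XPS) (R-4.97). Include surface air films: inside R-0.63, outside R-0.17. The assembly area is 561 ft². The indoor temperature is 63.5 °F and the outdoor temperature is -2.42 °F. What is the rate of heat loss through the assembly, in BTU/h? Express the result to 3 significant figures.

5.82/0.257 = 22.65
R_total = 0.63 + 22.65 + 4.97 + 0.17 = 28.42 ft²·°F·h/BTU
Q = A·ΔT/R = 561 × (63.5 − (-2.42)) / 28.42 = 1301 BTU/h

1300 BTU/h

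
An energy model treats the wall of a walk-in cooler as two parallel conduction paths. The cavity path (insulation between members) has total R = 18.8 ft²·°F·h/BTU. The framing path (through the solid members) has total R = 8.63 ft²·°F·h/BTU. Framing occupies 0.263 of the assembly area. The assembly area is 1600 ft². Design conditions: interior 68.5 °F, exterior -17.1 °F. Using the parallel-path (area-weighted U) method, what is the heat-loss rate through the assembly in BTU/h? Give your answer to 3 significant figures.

U_eff = 0.737/18.8 + 0.263/8.63 = 0.0392 + 0.03048 = 0.06968
R_eff = 1/U_eff = 14.35 ft²·°F·h/BTU
Q = 1600 × (68.5 − (-17.1)) / 14.35 = 9543 BTU/h

9540 BTU/h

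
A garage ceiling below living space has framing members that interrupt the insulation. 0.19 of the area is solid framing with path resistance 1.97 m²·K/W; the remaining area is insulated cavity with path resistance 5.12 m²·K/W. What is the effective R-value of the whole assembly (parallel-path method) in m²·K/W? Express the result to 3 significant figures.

U_eff = 0.81/5.12 + 0.19/1.97 = 0.1582 + 0.09645 = 0.2546
R_eff = 1/U_eff = 3.927 m²·K/W

3.93 m²·K/W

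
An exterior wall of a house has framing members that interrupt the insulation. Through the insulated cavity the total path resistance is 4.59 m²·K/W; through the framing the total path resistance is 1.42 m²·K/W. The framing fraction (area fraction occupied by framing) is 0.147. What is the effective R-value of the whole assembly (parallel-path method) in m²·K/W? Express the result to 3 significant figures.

3.46 m²·K/W

U_eff = 0.853/4.59 + 0.147/1.42 = 0.1858 + 0.1035 = 0.2894
R_eff = 1/U_eff = 3.456 m²·K/W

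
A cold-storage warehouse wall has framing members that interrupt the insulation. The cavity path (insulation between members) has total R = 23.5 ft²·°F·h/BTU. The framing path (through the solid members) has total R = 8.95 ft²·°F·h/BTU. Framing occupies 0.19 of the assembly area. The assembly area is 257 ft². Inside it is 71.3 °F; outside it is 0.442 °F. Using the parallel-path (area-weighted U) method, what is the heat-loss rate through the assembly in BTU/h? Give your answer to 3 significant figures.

1010 BTU/h

U_eff = 0.81/23.5 + 0.19/8.95 = 0.03447 + 0.02123 = 0.0557
R_eff = 1/U_eff = 17.95 ft²·°F·h/BTU
Q = 257 × (71.3 − 0.442) / 17.95 = 1014 BTU/h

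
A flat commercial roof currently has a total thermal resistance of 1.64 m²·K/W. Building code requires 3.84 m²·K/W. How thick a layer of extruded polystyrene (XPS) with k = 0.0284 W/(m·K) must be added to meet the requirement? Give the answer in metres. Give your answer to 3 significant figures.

ΔR = 3.84 − 1.64 = 2.2 m²·K/W
L = ΔR × k = 2.2 × 0.0284 = 0.06248 m

0.0625 m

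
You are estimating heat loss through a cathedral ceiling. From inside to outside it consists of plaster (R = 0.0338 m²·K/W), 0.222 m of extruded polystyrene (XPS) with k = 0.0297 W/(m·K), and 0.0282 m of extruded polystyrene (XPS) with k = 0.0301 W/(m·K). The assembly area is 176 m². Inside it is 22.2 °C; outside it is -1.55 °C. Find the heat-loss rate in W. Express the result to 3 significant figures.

495 W

0.222/0.0297 = 7.475
0.0282/0.0301 = 0.9369
R_total = 0.0338 + 7.475 + 0.9369 = 8.445 m²·K/W
Q = A·ΔT/R = 176 × (22.2 − (-1.55)) / 8.445 = 494.9 W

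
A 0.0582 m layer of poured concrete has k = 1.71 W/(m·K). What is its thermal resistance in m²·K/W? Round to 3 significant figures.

R = L/k = 0.0582/1.71 = 0.03404 m²·K/W

0.0340 m²·K/W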